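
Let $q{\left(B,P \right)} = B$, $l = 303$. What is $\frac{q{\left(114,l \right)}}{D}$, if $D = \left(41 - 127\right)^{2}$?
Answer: $\frac{57}{3698} \approx 0.015414$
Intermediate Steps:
$D = 7396$ ($D = \left(-86\right)^{2} = 7396$)
$\frac{q{\left(114,l \right)}}{D} = \frac{114}{7396} = 114 \cdot \frac{1}{7396} = \frac{57}{3698}$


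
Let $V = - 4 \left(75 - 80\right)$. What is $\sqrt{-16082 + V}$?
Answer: $i \sqrt{16062} \approx 126.74 i$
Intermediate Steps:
$V = 20$ ($V = \left(-4\right) \left(-5\right) = 20$)
$\sqrt{-16082 + V} = \sqrt{-16082 + 20} = \sqrt{-16062} = i \sqrt{16062}$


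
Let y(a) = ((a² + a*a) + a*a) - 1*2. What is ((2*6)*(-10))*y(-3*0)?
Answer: 240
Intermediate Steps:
y(a) = -2 + 3*a² (y(a) = ((a² + a²) + a²) - 2 = (2*a² + a²) - 2 = 3*a² - 2 = -2 + 3*a²)
((2*6)*(-10))*y(-3*0) = ((2*6)*(-10))*(-2 + 3*(-3*0)²) = (12*(-10))*(-2 + 3*0²) = -120*(-2 + 3*0) = -120*(-2 + 0) = -120*(-2) = 240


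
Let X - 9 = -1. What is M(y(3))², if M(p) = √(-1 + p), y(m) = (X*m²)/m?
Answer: 23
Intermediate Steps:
X = 8 (X = 9 - 1 = 8)
y(m) = 8*m (y(m) = (8*m²)/m = 8*m)
M(y(3))² = (√(-1 + 8*3))² = (√(-1 + 24))² = (√23)² = 23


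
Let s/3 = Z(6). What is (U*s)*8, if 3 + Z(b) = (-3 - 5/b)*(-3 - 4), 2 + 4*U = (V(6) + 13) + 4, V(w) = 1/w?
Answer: 13013/6 ≈ 2168.8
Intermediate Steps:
U = 91/24 (U = -½ + ((1/6 + 13) + 4)/4 = -½ + ((⅙ + 13) + 4)/4 = -½ + (79/6 + 4)/4 = -½ + (¼)*(103/6) = -½ + 103/24 = 91/24 ≈ 3.7917)
Z(b) = 18 + 35/b (Z(b) = -3 + (-3 - 5/b)*(-3 - 4) = -3 + (-3 - 5/b)*(-7) = -3 + (21 + 35/b) = 18 + 35/b)
s = 143/2 (s = 3*(18 + 35/6) = 3*(143/6) = 143/2 ≈ 71.500)
(U*s)*8 = ((91/24)*(143/2))*8 = (13013/48)*8 = 13013/6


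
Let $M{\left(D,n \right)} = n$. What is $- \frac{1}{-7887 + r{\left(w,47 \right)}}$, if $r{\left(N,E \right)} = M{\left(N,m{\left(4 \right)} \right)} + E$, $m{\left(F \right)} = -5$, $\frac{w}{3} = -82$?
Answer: $\frac{1}{7845} \approx 0.00012747$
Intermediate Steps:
$w = -246$ ($w = 3 \left(-82\right) = -246$)
$r{\left(N,E \right)} = -5 + E$
$- \frac{1}{-7887 + r{\left(w,47 \right)}} = - \frac{1}{-7887 + \left(-5 + 47\right)} = - \frac{1}{-7887 + 42} = - \frac{1}{-7845} = \left(-1\right) \left(- \frac{1}{7845}\right) = \frac{1}{7845}$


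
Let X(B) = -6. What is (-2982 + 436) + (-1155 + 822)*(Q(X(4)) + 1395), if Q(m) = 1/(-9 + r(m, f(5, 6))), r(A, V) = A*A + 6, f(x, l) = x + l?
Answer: -5138002/11 ≈ -4.6709e+5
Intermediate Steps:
f(x, l) = l + x
r(A, V) = 6 + A**2 (r(A, V) = A**2 + 6 = 6 + A**2)
Q(m) = 1/(-3 + m**2) (Q(m) = 1/(-9 + (6 + m**2)) = 1/(-3 + m**2))
(-2982 + 436) + (-1155 + 822)*(Q(X(4)) + 1395) = (-2982 + 436) + (-1155 + 822)*(1/(-3 + (-6)**2) + 1395) = -2546 - 333*(1/(-3 + 36) + 1395) = -2546 - 333*(1/33 + 1395) = -2546 - 333*46036/33 = -2546 - 5109996/11 = -5138002/11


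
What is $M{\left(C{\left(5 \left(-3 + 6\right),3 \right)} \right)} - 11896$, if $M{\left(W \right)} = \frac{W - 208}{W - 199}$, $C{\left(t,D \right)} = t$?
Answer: $- \frac{2188671}{184} \approx -11895.0$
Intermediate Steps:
$M{\left(W \right)} = \frac{-208 + W}{-199 + W}$
$M{\left(C{\left(5 \left(-3 + 6\right),3 \right)} \right)} - 11896 = \frac{-208 + 5 \left(-3 + 6\right)}{-199 + 5 \left(-3 + 6\right)} - 11896 = \frac{-208 + 5 \cdot 3}{-199 + 5 \cdot 3} - 11896 = \frac{-208 + 15}{-199 + 15} - 11896 = \frac{1}{-184} \left(-193\right) - 11896 = \left(- \frac{1}{184}\right) \left(-193\right) - 11896 = \frac{193}{184} - 11896 = - \frac{2188671}{184}$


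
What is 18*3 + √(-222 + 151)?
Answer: 54 + I*√71 ≈ 54.0 + 8.4261*I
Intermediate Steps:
18*3 + √(-222 + 151) = 54 + √(-71) = 54 + I*√71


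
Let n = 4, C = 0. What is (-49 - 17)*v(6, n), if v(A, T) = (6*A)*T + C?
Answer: -9504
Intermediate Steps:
v(A, T) = 6*A*T (v(A, T) = (6*A)*T + 0 = 6*A*T + 0 = 6*A*T)
(-49 - 17)*v(6, n) = (-49 - 17)*(6*6*4) = -66*144 = -9504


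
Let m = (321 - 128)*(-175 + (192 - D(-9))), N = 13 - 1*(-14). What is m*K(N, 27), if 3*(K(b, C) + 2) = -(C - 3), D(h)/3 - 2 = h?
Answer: -73340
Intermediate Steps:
N = 27 (N = 13 + 14 = 27)
D(h) = 6 + 3*h
m = 7334 (m = (321 - 128)*(-175 + (192 - (6 + 3*(-9)))) = 193*(-175 + (192 - (6 - 27))) = 193*(-175 + (192 - 1*(-21))) = 193*(-175 + (192 + 21)) = 193*(-175 + 213) = 193*38 = 7334)
K(b, C) = -1 - C/3 (K(b, C) = -2 + (-(C - 3))/3 = -2 + (-(-3 + C))/3 = -2 + (3 - C)/3 = -2 + (1 - C/3) = -1 - C/3)
m*K(N, 27) = 7334*(-1 - ⅓*27) = 7334*(-1 - 9) = 7334*(-10) = -73340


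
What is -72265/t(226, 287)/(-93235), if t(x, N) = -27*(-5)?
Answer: 14453/2517345 ≈ 0.0057414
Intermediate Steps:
t(x, N) = 135
-72265/t(226, 287)/(-93235) = -72265/135/(-93235) = -72265*1/135*(-1/93235) = -14453/27*(-1/93235) = 14453/2517345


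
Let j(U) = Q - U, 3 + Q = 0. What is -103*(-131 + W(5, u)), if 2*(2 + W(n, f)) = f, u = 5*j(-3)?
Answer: 13699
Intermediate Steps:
Q = -3 (Q = -3 + 0 = -3)
j(U) = -3 - U
u = 0 (u = 5*(-3 - 1*(-3)) = 5*(-3 + 3) = 5*0 = 0)
W(n, f) = -2 + f/2
-103*(-131 + W(5, u)) = -103*(-131 + (-2 + (1/2)*0)) = -103*(-131 + (-2 + 0)) = -103*(-131 - 2) = -103*(-133) = 13699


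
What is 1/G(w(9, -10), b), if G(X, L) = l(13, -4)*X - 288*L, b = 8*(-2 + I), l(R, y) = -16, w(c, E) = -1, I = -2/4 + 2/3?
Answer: 1/4240 ≈ 0.00023585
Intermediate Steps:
I = ⅙ (I = -2*¼ + 2*(⅓) = -½ + ⅔ = ⅙ ≈ 0.16667)
b = -44/3 (b = 8*(-2 + ⅙) = 8*(-11/6) = -44/3 ≈ -14.667)
G(X, L) = -288*L - 16*X (G(X, L) = -16*X - 288*L = -288*L - 16*X)
1/G(w(9, -10), b) = 1/(-288*(-44/3) - 16*(-1)) = 1/(4224 + 16) = 1/4240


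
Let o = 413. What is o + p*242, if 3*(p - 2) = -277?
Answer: -64343/3 ≈ -21448.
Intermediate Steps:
p = -271/3 (p = 2 + (1/3)*(-277) = 2 - 277/3 = -271/3 ≈ -90.333)
o + p*242 = 413 - 271/3*242 = 413 - 65582/3 = -64343/3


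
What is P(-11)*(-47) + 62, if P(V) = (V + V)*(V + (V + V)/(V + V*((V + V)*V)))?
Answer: -2746748/243 ≈ -11303.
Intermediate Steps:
P(V) = 2*V*(V + 2*V/(V + 2*V**3)) (P(V) = (2*V)*(V + (2*V)/(V + V*((2*V)*V))) = (2*V)*(V + (2*V)/(V + V*(2*V**2))) = (2*V)*(V + (2*V)/(V + 2*V**3)) = (2*V)*(V + 2*V/(V + 2*V**3)) = 2*V*(V + 2*V/(V + 2*V**3)))
P(-11)*(-47) + 62 = (2*(-11)*(2 - 11 + 2*(-11)**3)/(1 + 2*(-11)**2))*(-47) + 62 = (2*(-11)*(2 - 11 + 2*(-1331))/(1 + 2*121))*(-47) + 62 = (2*(-11)*(2 - 11 - 2662)/(1 + 242))*(-47) + 62 = (2*(-11)*(-2671)/243)*(-47) + 62 = (2*(-11)*(1/243)*(-2671))*(-47) + 62 = (58762/243)*(-47) + 62 = -2761814/243 + 62 = -2746748/243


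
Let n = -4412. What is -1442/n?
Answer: 721/2206 ≈ 0.32684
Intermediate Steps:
-1442/n = -1442/(-4412) = -1442*(-1/4412) = 721/2206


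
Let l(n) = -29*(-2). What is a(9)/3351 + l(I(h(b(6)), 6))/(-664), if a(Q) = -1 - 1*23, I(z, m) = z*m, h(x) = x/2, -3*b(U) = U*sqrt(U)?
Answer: -35049/370844 ≈ -0.094511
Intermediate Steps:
b(U) = -U**(3/2)/3 (b(U) = -U*sqrt(U)/3 = -U**(3/2)/3)
h(x) = x/2 (h(x) = x*(1/2) = x/2)
I(z, m) = m*z
l(n) = 58
a(Q) = -24 (a(Q) = -1 - 23 = -24)
a(9)/3351 + l(I(h(b(6)), 6))/(-664) = -24/3351 + 58/(-664) = -24*1/3351 + 58*(-1/664) = -8/1117 - 29/332 = -35049/370844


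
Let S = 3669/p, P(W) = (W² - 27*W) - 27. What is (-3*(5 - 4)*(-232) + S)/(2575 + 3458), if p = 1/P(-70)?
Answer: 8271381/2011 ≈ 4113.1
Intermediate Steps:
P(W) = -27 + W² - 27*W
p = 1/6763 (p = 1/(-27 + (-70)² - 27*(-70)) = 1/(-27 + 4900 + 1890) = 1/6763 ≈ 0.00014786)
S = 24813447 (S = 3669/(1/6763) = 3669*6763 = 24813447)
(-3*(5 - 4)*(-232) + S)/(2575 + 3458) = (-3*(5 - 4)*(-232) + 24813447)/(2575 + 3458) = (-3*1*(-232) + 24813447)/6033 = (-3*(-232) + 24813447)*(1/6033) = (696 + 24813447)*(1/6033) = 24814143*(1/6033) = 8271381/2011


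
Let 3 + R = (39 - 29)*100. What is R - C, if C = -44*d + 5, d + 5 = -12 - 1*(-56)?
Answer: 2708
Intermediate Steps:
d = 39 (d = -5 + (-12 - 1*(-56)) = -5 + (-12 + 56) = -5 + 44 = 39)
C = -1711 (C = -44*39 + 5 = -1716 + 5 = -1711)
R = 997 (R = -3 + (39 - 29)*100 = -3 + 10*100 = -3 + 1000 = 997)
R - C = 997 - 1*(-1711) = 997 + 1711 = 2708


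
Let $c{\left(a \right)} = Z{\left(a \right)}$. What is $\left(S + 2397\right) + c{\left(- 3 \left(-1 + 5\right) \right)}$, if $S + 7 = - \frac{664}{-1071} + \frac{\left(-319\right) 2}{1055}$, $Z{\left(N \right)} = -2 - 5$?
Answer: $\frac{2692580837}{1129905} \approx 2383.0$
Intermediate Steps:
$Z{\left(N \right)} = -7$
$c{\left(a \right)} = -7$
$S = - \frac{7892113}{1129905}$ ($S = -7 + \left(- \frac{664}{-1071} + \frac{\left(-319\right) 2}{1055}\right) = -7 - - \frac{17222}{1129905} = -7 + \left(\frac{664}{1071} - \frac{638}{1055}\right) = -7 + \frac{17222}{1129905} = - \frac{7892113}{1129905} \approx -6.9848$)
$\left(S + 2397\right) + c{\left(- 3 \left(-1 + 5\right) \right)} = \left(- \frac{7892113}{1129905} + 2397\right) - 7 = \frac{2700490172}{1129905} - 7 = \frac{2692580837}{1129905}$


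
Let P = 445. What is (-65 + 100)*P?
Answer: 15575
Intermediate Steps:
(-65 + 100)*P = (-65 + 100)*445 = 35*445 = 15575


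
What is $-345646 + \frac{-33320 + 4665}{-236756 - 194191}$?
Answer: $- \frac{13541370737}{39177} \approx -3.4565 \cdot 10^{5}$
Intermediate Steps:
$-345646 + \frac{-33320 + 4665}{-236756 - 194191} = -345646 - \frac{28655}{-430947} = -345646 - - \frac{2605}{39177} = -345646 + \frac{2605}{39177} = - \frac{13541370737}{39177}$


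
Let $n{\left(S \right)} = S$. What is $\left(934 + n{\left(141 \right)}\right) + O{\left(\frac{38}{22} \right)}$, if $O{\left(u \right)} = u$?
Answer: $\frac{11844}{11} \approx 1076.7$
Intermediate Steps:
$\left(934 + n{\left(141 \right)}\right) + O{\left(\frac{38}{22} \right)} = \left(934 + 141\right) + \frac{38}{22} = 1075 + 38 \cdot \frac{1}{22} = 1075 + \frac{19}{11} = \frac{11844}{11}$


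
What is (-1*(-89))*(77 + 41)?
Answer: 10502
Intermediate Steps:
(-1*(-89))*(77 + 41) = 89*118 = 10502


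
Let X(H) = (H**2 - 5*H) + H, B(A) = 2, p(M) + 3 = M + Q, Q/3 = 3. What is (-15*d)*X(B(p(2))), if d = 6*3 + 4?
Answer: 1320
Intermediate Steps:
Q = 9 (Q = 3*3 = 9)
p(M) = 6 + M (p(M) = -3 + (M + 9) = -3 + (9 + M) = 6 + M)
d = 22 (d = 18 + 4 = 22)
X(H) = H**2 - 4*H
(-15*d)*X(B(p(2))) = (-15*22)*(2*(-4 + 2)) = -660*(-2) = -330*(-4) = 1320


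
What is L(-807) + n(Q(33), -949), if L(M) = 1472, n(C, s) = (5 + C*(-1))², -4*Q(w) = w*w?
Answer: 1253433/16 ≈ 78340.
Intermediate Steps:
Q(w) = -w²/4 (Q(w) = -w*w/4 = -w²/4)
n(C, s) = (5 - C)²
L(-807) + n(Q(33), -949) = 1472 + (-5 - ¼*33²)² = 1472 + (-5 - ¼*1089)² = 1472 + (-5 - 1089/4)² = 1472 + (-1109/4)² = 1472 + 1229881/16 = 1253433/16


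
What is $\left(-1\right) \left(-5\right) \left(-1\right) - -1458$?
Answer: $1453$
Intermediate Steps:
$\left(-1\right) \left(-5\right) \left(-1\right) - -1458 = 5 \left(-1\right) + 1458 = -5 + 1458 = 1453$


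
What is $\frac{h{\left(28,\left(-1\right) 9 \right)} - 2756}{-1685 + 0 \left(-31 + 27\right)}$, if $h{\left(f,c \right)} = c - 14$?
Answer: $\frac{2779}{1685} \approx 1.6493$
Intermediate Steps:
$h{\left(f,c \right)} = -14 + c$ ($h{\left(f,c \right)} = c - 14 = -14 + c$)
$\frac{h{\left(28,\left(-1\right) 9 \right)} - 2756}{-1685 + 0 \left(-31 + 27\right)} = \frac{\left(-14 - 9\right) - 2756}{-1685 + 0 \left(-31 + 27\right)} = \frac{\left(-14 - 9\right) - 2756}{-1685 + 0 \left(-4\right)} = \frac{-23 - 2756}{-1685 + 0} = - \frac{2779}{-1685} = \left(-2779\right) \left(- \frac{1}{1685}\right) = \frac{2779}{1685}$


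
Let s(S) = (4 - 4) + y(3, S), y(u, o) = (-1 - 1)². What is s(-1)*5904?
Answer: 23616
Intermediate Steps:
y(u, o) = 4 (y(u, o) = (-2)² = 4)
s(S) = 4 (s(S) = (4 - 4) + 4 = 0 + 4 = 4)
s(-1)*5904 = 4*5904 = 23616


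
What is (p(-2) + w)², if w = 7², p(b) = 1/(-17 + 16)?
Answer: 2304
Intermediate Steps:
p(b) = -1 (p(b) = 1/(-1) = -1)
w = 49
(p(-2) + w)² = (-1 + 49)² = 48² = 2304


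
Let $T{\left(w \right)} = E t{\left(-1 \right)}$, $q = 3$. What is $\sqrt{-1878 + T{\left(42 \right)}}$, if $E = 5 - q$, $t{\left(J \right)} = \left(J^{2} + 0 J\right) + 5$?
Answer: $i \sqrt{1866} \approx 43.197 i$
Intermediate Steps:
$t{\left(J \right)} = 5 + J^{2}$ ($t{\left(J \right)} = \left(J^{2} + 0\right) + 5 = J^{2} + 5 = 5 + J^{2}$)
$E = 2$ ($E = 5 - 3 = 2$)
$T{\left(w \right)} = 12$ ($T{\left(w \right)} = 2 \left(5 + \left(-1\right)^{2}\right) = 2 \left(5 + 1\right) = 2 \cdot 6 = 12$)
$\sqrt{-1878 + T{\left(42 \right)}} = \sqrt{-1878 + 12} = \sqrt{-1866} = i \sqrt{1866}$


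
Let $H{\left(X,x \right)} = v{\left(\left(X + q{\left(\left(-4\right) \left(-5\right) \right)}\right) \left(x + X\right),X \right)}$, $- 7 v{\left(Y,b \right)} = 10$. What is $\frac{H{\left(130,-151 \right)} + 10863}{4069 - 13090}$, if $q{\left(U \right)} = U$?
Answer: $- \frac{76031}{63147} \approx -1.204$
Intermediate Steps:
$v{\left(Y,b \right)} = - \frac{10}{7}$ ($v{\left(Y,b \right)} = \left(- \frac{1}{7}\right) 10 = - \frac{10}{7}$)
$H{\left(X,x \right)} = - \frac{10}{7}$
$\frac{H{\left(130,-151 \right)} + 10863}{4069 - 13090} = \frac{- \frac{10}{7} + 10863}{4069 - 13090} = \frac{76031}{7 \left(4069 - 13090\right)} = \frac{76031}{7 \left(-9021\right)} = \frac{76031}{7} \left(- \frac{1}{9021}\right) = - \frac{76031}{63147}$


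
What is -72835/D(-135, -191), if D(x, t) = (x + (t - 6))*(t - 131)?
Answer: -10405/15272 ≈ -0.68131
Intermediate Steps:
D(x, t) = (-131 + t)*(-6 + t + x) (D(x, t) = (x + (-6 + t))*(-131 + t) = (-6 + t + x)*(-131 + t) = (-131 + t)*(-6 + t + x))
-72835/D(-135, -191) = -72835/(786 + (-191)**2 - 137*(-191) - 131*(-135) - 191*(-135)) = -72835/(786 + 36481 + 26167 + 17685 + 25785) = -72835/106904 = -72835*1/106904 = -10405/15272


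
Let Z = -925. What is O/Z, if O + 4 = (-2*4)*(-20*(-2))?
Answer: 324/925 ≈ 0.35027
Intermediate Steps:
O = -324 (O = -4 + (-2*4)*(-20*(-2)) = -4 - 8*40 = -4 - 320 = -324)
O/Z = -324/(-925) = -324*(-1/925) = 324/925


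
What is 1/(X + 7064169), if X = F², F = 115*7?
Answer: 1/7712194 ≈ 1.2966e-7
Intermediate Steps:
F = 805
X = 648025 (X = 805² = 648025)
1/(X + 7064169) = 1/(648025 + 7064169) = 1/7712194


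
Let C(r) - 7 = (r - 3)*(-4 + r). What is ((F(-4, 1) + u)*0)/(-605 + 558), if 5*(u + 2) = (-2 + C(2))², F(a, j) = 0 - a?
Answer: 0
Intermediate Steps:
F(a, j) = -a
C(r) = 7 + (-4 + r)*(-3 + r) (C(r) = 7 + (r - 3)*(-4 + r) = 7 + (-3 + r)*(-4 + r) = 7 + (-4 + r)*(-3 + r))
u = 39/5 (u = -2 + (-2 + (19 + 2² - 7*2))²/5 = -2 + (-2 + (19 + 4 - 14))²/5 = -2 + (-2 + 9)²/5 = -2 + (⅕)*7² = -2 + (⅕)*49 = -2 + 49/5 = 39/5 ≈ 7.8000)
((F(-4, 1) + u)*0)/(-605 + 558) = ((-1*(-4) + 39/5)*0)/(-605 + 558) = ((4 + 39/5)*0)/(-47) = -59*0/235 = -1/47*0 = 0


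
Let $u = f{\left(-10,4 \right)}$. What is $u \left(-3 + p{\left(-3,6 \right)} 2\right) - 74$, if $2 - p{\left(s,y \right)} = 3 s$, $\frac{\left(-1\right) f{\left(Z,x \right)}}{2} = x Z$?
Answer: $1446$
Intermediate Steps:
$f{\left(Z,x \right)} = - 2 Z x$ ($f{\left(Z,x \right)} = - 2 x Z = - 2 Z x$)
$u = 80$ ($u = \left(-2\right) \left(-10\right) 4 = 80$)
$p{\left(s,y \right)} = 2 - 3 s$
$u \left(-3 + p{\left(-3,6 \right)} 2\right) - 74 = 80 \left(-3 + \left(2 - -9\right) 2\right) - 74 = 80 \left(-3 + \left(2 + 9\right) 2\right) - 74 = 80 \left(-3 + 11 \cdot 2\right) - 74 = 80 \left(-3 + 22\right) - 74 = 80 \cdot 19 - 74 = 1520 - 74 = 1446$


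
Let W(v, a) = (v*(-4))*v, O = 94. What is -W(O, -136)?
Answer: 35344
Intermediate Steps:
W(v, a) = -4*v² (W(v, a) = (-4*v)*v = -4*v²)
-W(O, -136) = -(-4)*94² = -(-4)*8836 = -1*(-35344) = 35344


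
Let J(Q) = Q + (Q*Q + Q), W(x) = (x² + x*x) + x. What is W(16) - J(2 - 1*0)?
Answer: 520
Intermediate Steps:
W(x) = x + 2*x² (W(x) = (x² + x²) + x = 2*x² + x = x + 2*x²)
J(Q) = Q² + 2*Q (J(Q) = Q + (Q² + Q) = Q + (Q + Q²) = Q² + 2*Q)
W(16) - J(2 - 1*0) = 16*(1 + 2*16) - (2 - 1*0)*(2 + (2 - 1*0)) = 16*(1 + 32) - (2 + 0)*(2 + (2 + 0)) = 16*33 - 2*(2 + 2) = 528 - 2*4 = 528 - 1*8 = 528 - 8 = 520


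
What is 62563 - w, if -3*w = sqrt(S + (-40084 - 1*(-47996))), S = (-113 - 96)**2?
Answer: 62563 + sqrt(51593)/3 ≈ 62639.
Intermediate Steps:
S = 43681 (S = (-209)**2 = 43681)
w = -sqrt(51593)/3 (w = -sqrt(43681 + (-40084 - 1*(-47996)))/3 = -sqrt(43681 + (-40084 + 47996))/3 = -sqrt(43681 + 7912)/3 = -sqrt(51593)/3 ≈ -75.714)
62563 - w = 62563 - (-1)*sqrt(51593)/3 = 62563 + sqrt(51593)/3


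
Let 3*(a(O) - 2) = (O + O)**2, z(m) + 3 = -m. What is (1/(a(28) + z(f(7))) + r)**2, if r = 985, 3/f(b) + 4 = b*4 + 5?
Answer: 8007630907124689/8253359104 ≈ 9.7023e+5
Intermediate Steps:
f(b) = 3/(1 + 4*b) (f(b) = 3/(-4 + (b*4 + 5)) = 3/(-4 + (4*b + 5)) = 3/(-4 + (5 + 4*b)) = 3/(1 + 4*b))
z(m) = -3 - m
a(O) = 2 + 4*O**2/3 (a(O) = 2 + (O + O)**2/3 = 2 + (2*O)**2/3 = 2 + (4*O**2)/3 = 2 + 4*O**2/3)
(1/(a(28) + z(f(7))) + r)**2 = (1/((2 + (4/3)*28**2) + (-3 - 3/(1 + 4*7))) + 985)**2 = (1/((2 + (4/3)*784) + (-3 - 3/(1 + 28))) + 985)**2 = (1/((2 + 3136/3) + (-3 - 3/29)) + 985)**2 = (1/(3142/3 + (-3 - 3/29)) + 985)**2 = (1/(3142/3 - 90/29) + 985)**2 = (1/(90848/87) + 985)**2 = (87/90848 + 985)**2 = (89485367/90848)**2 = 8007630907124689/8253359104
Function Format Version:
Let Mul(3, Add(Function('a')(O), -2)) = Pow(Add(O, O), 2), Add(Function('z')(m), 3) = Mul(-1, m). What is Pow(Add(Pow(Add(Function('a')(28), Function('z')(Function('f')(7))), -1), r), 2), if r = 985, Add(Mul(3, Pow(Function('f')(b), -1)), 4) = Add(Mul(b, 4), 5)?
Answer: Rational(8007630907124689, 8253359104) ≈ 9.7023e+5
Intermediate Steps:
Function('f')(b) = Mul(3, Pow(Add(1, Mul(4, b)), -1)) (Function('f')(b) = Mul(3, Pow(Add(-4, Add(Mul(b, 4), 5)), -1)) = Mul(3, Pow(Add(-4, Add(Mul(4, b), 5)), -1)) = Mul(3, Pow(Add(-4, Add(5, Mul(4, b))), -1)) = Mul(3, Pow(Add(1, Mul(4, b)), -1)))
Function('z')(m) = Add(-3, Mul(-1, m))
Function('a')(O) = Add(2, Mul(Rational(4, 3), Pow(O, 2))) (Function('a')(O) = Add(2, Mul(Rational(1, 3), Pow(Add(O, O), 2))) = Add(2, Mul(Rational(1, 3), Pow(Mul(2, O), 2))) = Add(2, Mul(Rational(1, 3), Mul(4, Pow(O, 2)))) = Add(2, Mul(Rational(4, 3), Pow(O, 2))))
Pow(Add(Pow(Add(Function('a')(28), Function('z')(Function('f')(7))), -1), r), 2) = Pow(Add(Pow(Add(Add(2, Mul(Rational(4, 3), Pow(28, 2))), Add(-3, Mul(-1, Mul(3, Pow(Add(1, Mul(4, 7)), -1))))), -1), 985), 2) = Pow(Add(Pow(Add(Add(2, Mul(Rational(4, 3), 784)), Add(-3, Mul(-1, Mul(3, Pow(Add(1, 28), -1))))), -1), 985), 2) = Pow(Add(Pow(Add(Add(2, Rational(3136, 3)), Add(-3, Mul(-1, Mul(3, Pow(29, -1))))), -1), 985), 2) = Pow(Add(Pow(Add(Rational(3142, 3), Add(-3, Mul(-1, Mul(3, Rational(1, 29))))), -1), 985), 2) = Pow(Add(Pow(Add(Rational(3142, 3), Add(-3, Mul(-1, Rational(3, 29)))), -1), 985), 2) = Pow(Add(Pow(Add(Rational(3142, 3), Add(-3, Rational(-3, 29))), -1), 985), 2) = Pow(Add(Pow(Add(Rational(3142, 3), Rational(-90, 29)), -1), 985), 2) = Pow(Add(Pow(Rational(90848, 87), -1), 985), 2) = Pow(Add(Rational(87, 90848), 985), 2) = Pow(Rational(89485367, 90848), 2) = Rational(8007630907124689, 8253359104)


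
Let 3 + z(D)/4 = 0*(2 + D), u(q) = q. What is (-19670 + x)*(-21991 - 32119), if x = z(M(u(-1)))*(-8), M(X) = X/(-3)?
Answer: 1059149140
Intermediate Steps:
M(X) = -X/3 (M(X) = X*(-⅓) = -X/3)
z(D) = -12 (z(D) = -12 + 4*(0*(2 + D)) = -12 + 4*0 = -12 + 0 = -12)
x = 96 (x = -12*(-8) = 96)
(-19670 + x)*(-21991 - 32119) = (-19670 + 96)*(-21991 - 32119) = -19574*(-54110) = 1059149140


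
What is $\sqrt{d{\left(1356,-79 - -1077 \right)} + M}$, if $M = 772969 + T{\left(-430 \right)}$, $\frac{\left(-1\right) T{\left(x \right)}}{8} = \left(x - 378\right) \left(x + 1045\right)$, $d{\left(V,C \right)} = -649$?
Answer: $12 \sqrt{32970} \approx 2178.9$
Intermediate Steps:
$T{\left(x \right)} = - 8 \left(-378 + x\right) \left(1045 + x\right)$ ($T{\left(x \right)} = - 8 \left(x - 378\right) \left(x + 1045\right) = - 8 \left(-378 + x\right) \left(1045 + x\right)$)
$M = 4748329$ ($M = 772969 - \left(-5454560 + 1479200\right) = 772969 + \left(3160080 + 2294480 - 1479200\right) = 772969 + 3975360 = 4748329$)
$\sqrt{d{\left(1356,-79 - -1077 \right)} + M} = \sqrt{-649 + 4748329} = \sqrt{4747680} = 12 \sqrt{32970}$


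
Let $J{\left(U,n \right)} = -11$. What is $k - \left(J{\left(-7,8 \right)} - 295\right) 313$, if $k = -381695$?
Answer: $-285917$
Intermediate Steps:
$k - \left(J{\left(-7,8 \right)} - 295\right) 313 = -381695 - \left(-11 - 295\right) 313 = -381695 - \left(-306\right) 313 = -381695 - -95778 = -381695 + 95778 = -285917$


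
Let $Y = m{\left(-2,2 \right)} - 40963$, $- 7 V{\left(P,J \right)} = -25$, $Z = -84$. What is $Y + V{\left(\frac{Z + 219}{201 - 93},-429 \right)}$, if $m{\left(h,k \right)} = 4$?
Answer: $- \frac{286688}{7} \approx -40955.0$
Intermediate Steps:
$V{\left(P,J \right)} = \frac{25}{7}$ ($V{\left(P,J \right)} = \left(- \frac{1}{7}\right) \left(-25\right) = \frac{25}{7}$)
$Y = -40959$ ($Y = 4 - 40963 = -40959$)
$Y + V{\left(\frac{Z + 219}{201 - 93},-429 \right)} = -40959 + \frac{25}{7} = - \frac{286688}{7}$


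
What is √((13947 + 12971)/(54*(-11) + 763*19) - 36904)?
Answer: I*√7132925724782/13903 ≈ 192.1*I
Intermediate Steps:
√((13947 + 12971)/(54*(-11) + 763*19) - 36904) = √(26918/(-594 + 14497) - 36904) = √(26918/13903 - 36904) = √(-513049394/13903) = I*√7132925724782/13903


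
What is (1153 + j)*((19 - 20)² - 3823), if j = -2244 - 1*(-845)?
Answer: 940212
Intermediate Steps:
j = -1399 (j = -2244 + 845 = -1399)
(1153 + j)*((19 - 20)² - 3823) = (1153 - 1399)*((19 - 20)² - 3823) = -246*((-1)² - 3823) = -246*(1 - 3823) = -246*(-3822) = 940212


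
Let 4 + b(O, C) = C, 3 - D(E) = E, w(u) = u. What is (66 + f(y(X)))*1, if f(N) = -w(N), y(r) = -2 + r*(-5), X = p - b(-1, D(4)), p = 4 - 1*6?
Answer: 83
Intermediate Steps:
D(E) = 3 - E
b(O, C) = -4 + C
p = -2 (p = 4 - 6 = -2)
X = 3 (X = -2 - (-4 + (3 - 1*4)) = -2 - (-4 + (3 - 4)) = -2 - (-4 - 1) = -2 - 1*(-5) = -2 + 5 = 3)
y(r) = -2 - 5*r
f(N) = -N
(66 + f(y(X)))*1 = (66 - (-2 - 5*3))*1 = (66 - (-2 - 15))*1 = (66 - 1*(-17))*1 = (66 + 17)*1 = 83*1 = 83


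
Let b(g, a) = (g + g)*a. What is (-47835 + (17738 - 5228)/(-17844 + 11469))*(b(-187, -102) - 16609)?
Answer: -25759008303/25 ≈ -1.0304e+9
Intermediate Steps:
b(g, a) = 2*a*g (b(g, a) = (2*g)*a = 2*a*g)
(-47835 + (17738 - 5228)/(-17844 + 11469))*(b(-187, -102) - 16609) = (-47835 + (17738 - 5228)/(-17844 + 11469))*(2*(-102)*(-187) - 16609) = (-47835 + 12510/(-6375))*(38148 - 16609) = (-47835 + 12510*(-1/6375))*21539 = (-47835 - 834/425)*21539 = -20330709/425*21539 = -25759008303/25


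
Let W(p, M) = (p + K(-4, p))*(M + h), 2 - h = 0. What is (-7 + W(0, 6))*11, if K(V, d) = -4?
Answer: -429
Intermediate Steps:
h = 2 (h = 2 - 1*0 = 2 + 0 = 2)
W(p, M) = (-4 + p)*(2 + M) (W(p, M) = (p - 4)*(M + 2) = (-4 + p)*(2 + M))
(-7 + W(0, 6))*11 = (-7 + (-8 - 4*6 + 2*0 + 6*0))*11 = (-7 + (-8 - 24 + 0 + 0))*11 = (-7 - 32)*11 = -39*11 = -429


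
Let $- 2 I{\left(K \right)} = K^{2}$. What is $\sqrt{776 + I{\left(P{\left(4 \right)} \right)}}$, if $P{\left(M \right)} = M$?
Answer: $16 \sqrt{3} \approx 27.713$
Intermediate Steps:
$I{\left(K \right)} = - \frac{K^{2}}{2}$
$\sqrt{776 + I{\left(P{\left(4 \right)} \right)}} = \sqrt{776 - \frac{4^{2}}{2}} = \sqrt{776 - 8} = \sqrt{768} = 16 \sqrt{3}$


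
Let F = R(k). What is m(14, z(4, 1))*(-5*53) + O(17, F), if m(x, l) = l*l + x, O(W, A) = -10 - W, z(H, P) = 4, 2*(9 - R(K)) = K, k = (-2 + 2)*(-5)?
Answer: -7977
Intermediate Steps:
k = 0 (k = 0*(-5) = 0)
R(K) = 9 - K/2
F = 9 (F = 9 - ½*0 = 9 + 0 = 9)
m(x, l) = x + l² (m(x, l) = l² + x = x + l²)
m(14, z(4, 1))*(-5*53) + O(17, F) = (14 + 4²)*(-5*53) + (-10 - 1*17) = (14 + 16)*(-265) + (-10 - 17) = 30*(-265) - 27 = -7950 - 27 = -7977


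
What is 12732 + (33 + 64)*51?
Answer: 17679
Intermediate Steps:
12732 + (33 + 64)*51 = 12732 + 97*51 = 12732 + 4947 = 17679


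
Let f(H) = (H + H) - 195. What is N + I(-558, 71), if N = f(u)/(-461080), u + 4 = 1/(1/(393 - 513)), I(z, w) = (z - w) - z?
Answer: -32736237/461080 ≈ -70.999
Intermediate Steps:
I(z, w) = -w
u = -124 (u = -4 + 1/(1/(393 - 513)) = -4 + 1/(1/(-120)) = -4 + 1/(-1/120) = -4 - 120 = -124)
f(H) = -195 + 2*H (f(H) = 2*H - 195 = -195 + 2*H)
N = 443/461080 (N = (-195 + 2*(-124))/(-461080) = (-195 - 248)*(-1/461080) = -443*(-1/461080) = 443/461080 ≈ 0.00096079)
N + I(-558, 71) = 443/461080 - 1*71 = 443/461080 - 71 = -32736237/461080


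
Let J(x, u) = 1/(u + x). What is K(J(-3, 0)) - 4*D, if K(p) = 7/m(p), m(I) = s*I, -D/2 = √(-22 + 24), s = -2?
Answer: 21/2 + 8*√2 ≈ 21.814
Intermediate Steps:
D = -2*√2 (D = -2*√(-22 + 24) = -2*√2 ≈ -2.8284)
m(I) = -2*I
K(p) = -7/(2*p) (K(p) = 7/((-2*p)) = 7*(-1/(2*p)) = -7/(2*p))
K(J(-3, 0)) - 4*D = -7/(2*(1/(0 - 3))) - (-8)*√2 = -7/(2*(1/(-3))) + 8*√2 = -7/(2*(-⅓)) + 8*√2 = -7/2*(-3) + 8*√2 = 21/2 + 8*√2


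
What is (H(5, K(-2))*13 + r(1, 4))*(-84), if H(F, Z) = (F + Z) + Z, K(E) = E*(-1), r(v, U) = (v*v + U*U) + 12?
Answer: -12264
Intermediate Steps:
r(v, U) = 12 + U**2 + v**2 (r(v, U) = (v**2 + U**2) + 12 = (U**2 + v**2) + 12 = 12 + U**2 + v**2)
K(E) = -E
H(F, Z) = F + 2*Z
(H(5, K(-2))*13 + r(1, 4))*(-84) = ((5 + 2*(-1*(-2)))*13 + (12 + 4**2 + 1**2))*(-84) = ((5 + 2*2)*13 + (12 + 16 + 1))*(-84) = ((5 + 4)*13 + 29)*(-84) = (9*13 + 29)*(-84) = (117 + 29)*(-84) = 146*(-84) = -12264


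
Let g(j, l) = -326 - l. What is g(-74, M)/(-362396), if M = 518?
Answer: 211/90599 ≈ 0.0023289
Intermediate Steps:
g(-74, M)/(-362396) = (-326 - 1*518)/(-362396) = (-326 - 518)*(-1/362396) = -844*(-1/362396) = 211/90599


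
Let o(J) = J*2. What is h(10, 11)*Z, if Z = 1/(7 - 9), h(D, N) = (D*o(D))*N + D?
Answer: -1105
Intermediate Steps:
o(J) = 2*J
h(D, N) = D + 2*N*D² (h(D, N) = (D*(2*D))*N + D = (2*D²)*N + D = 2*N*D² + D = D + 2*N*D²)
Z = -½ (Z = 1/(-2) = -½ ≈ -0.50000)
h(10, 11)*Z = (10*(1 + 2*10*11))*(-½) = (10*(1 + 220))*(-½) = (10*221)*(-½) = 2210*(-½) = -1105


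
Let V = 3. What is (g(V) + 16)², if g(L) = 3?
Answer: 361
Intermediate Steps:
(g(V) + 16)² = (3 + 16)² = 19² = 361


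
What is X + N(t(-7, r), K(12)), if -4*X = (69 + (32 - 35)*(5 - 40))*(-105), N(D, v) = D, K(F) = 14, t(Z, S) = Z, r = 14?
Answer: 9121/2 ≈ 4560.5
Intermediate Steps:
X = 9135/2 (X = -(69 + (32 - 35)*(5 - 40))*(-105)/4 = -(69 - 3*(-35))*(-105)/4 = -(69 + 105)*(-105)/4 = -87*(-105)/2 = -¼*(-18270) = 9135/2 ≈ 4567.5)
X + N(t(-7, r), K(12)) = 9135/2 - 7 = 9121/2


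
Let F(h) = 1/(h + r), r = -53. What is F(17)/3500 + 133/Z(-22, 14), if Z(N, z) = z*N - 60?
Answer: -523699/1449000 ≈ -0.36142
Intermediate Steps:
Z(N, z) = -60 + N*z (Z(N, z) = N*z - 60 = -60 + N*z)
F(h) = 1/(-53 + h) (F(h) = 1/(h - 53) = 1/(-53 + h))
F(17)/3500 + 133/Z(-22, 14) = 1/((-53 + 17)*3500) + 133/(-60 - 22*14) = (1/3500)/(-36) + 133/(-60 - 308) = -1/36*1/3500 + 133/(-368) = -1/126000 + 133*(-1/368) = -1/126000 - 133/368 = -523699/1449000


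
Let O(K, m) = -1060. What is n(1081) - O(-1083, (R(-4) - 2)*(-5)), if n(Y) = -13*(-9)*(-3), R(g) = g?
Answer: 709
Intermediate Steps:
n(Y) = -351 (n(Y) = 117*(-3) = -351)
n(1081) - O(-1083, (R(-4) - 2)*(-5)) = -351 - 1*(-1060) = -351 + 1060 = 709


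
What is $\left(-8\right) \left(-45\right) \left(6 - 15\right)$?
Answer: $-3240$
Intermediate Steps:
$\left(-8\right) \left(-45\right) \left(6 - 15\right) = 360 \left(6 - 15\right) = 360 \left(-9\right) = -3240$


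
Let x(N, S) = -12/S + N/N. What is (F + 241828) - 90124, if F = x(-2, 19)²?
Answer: 54765193/361 ≈ 1.5170e+5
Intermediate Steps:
x(N, S) = 1 - 12/S (x(N, S) = -12/S + 1 = 1 - 12/S)
F = 49/361 (F = ((-12 + 19)/19)² = ((1/19)*7)² = (7/19)² = 49/361 ≈ 0.13573)
(F + 241828) - 90124 = (49/361 + 241828) - 90124 = 87299957/361 - 90124 = 54765193/361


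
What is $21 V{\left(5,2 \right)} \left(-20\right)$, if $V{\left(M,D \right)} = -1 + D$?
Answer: $-420$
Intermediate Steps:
$21 V{\left(5,2 \right)} \left(-20\right) = 21 \left(-1 + 2\right) \left(-20\right) = 21 \cdot 1 \left(-20\right) = 21 \left(-20\right) = -420$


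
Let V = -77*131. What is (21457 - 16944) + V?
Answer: -5574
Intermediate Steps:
V = -10087
(21457 - 16944) + V = (21457 - 16944) - 10087 = 4513 - 10087 = -5574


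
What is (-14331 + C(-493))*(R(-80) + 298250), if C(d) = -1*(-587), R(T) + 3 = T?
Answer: -4098007248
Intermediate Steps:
R(T) = -3 + T
C(d) = 587
(-14331 + C(-493))*(R(-80) + 298250) = (-14331 + 587)*((-3 - 80) + 298250) = -13744*(-83 + 298250) = -13744*298167 = -4098007248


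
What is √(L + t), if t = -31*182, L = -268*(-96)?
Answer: 11*√166 ≈ 141.73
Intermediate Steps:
L = 25728
t = -5642
√(L + t) = √(25728 - 5642) = √20086 = 11*√166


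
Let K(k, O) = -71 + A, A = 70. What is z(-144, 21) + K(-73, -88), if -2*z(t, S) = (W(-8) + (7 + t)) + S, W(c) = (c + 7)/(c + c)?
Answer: 1823/32 ≈ 56.969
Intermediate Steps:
W(c) = (7 + c)/(2*c) (W(c) = (7 + c)/((2*c)) = (7 + c)*(1/(2*c)) = (7 + c)/(2*c))
K(k, O) = -1 (K(k, O) = -71 + 70 = -1)
z(t, S) = -113/32 - S/2 - t/2 (z(t, S) = -(((½)*(7 - 8)/(-8) + (7 + t)) + S)/2 = -(((½)*(-⅛)*(-1) + (7 + t)) + S)/2 = -((1/16 + (7 + t)) + S)/2 = -((113/16 + t) + S)/2 = -(113/16 + S + t)/2 = -113/32 - S/2 - t/2)
z(-144, 21) + K(-73, -88) = (-113/32 - ½*21 - ½*(-144)) - 1 = (-113/32 - 21/2 + 72) - 1 = 1855/32 - 1 = 1823/32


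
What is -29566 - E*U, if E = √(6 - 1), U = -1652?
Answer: -29566 + 1652*√5 ≈ -25872.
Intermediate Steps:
E = √5 ≈ 2.2361
-29566 - E*U = -29566 - √5*(-1652) = -29566 - (-1652)*√5 = -29566 + 1652*√5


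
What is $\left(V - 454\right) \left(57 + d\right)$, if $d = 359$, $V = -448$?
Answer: $-375232$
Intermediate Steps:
$\left(V - 454\right) \left(57 + d\right) = \left(-448 - 454\right) \left(57 + 359\right) = \left(-902\right) 416 = -375232$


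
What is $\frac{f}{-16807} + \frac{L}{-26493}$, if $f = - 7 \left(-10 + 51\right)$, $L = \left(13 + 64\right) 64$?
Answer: $- \frac{10745915}{63609693} \approx -0.16894$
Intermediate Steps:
$L = 4928$ ($L = 77 \cdot 64 = 4928$)
$f = -287$ ($f = \left(-7\right) 41 = -287$)
$\frac{f}{-16807} + \frac{L}{-26493} = - \frac{287}{-16807} + \frac{4928}{-26493} = \left(-287\right) \left(- \frac{1}{16807}\right) + 4928 \left(- \frac{1}{26493}\right) = \frac{41}{2401} - \frac{4928}{26493} = - \frac{10745915}{63609693}$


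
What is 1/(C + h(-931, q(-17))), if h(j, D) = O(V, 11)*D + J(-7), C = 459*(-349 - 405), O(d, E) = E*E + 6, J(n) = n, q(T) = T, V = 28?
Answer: -1/348252 ≈ -2.8715e-6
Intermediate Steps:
O(d, E) = 6 + E² (O(d, E) = E² + 6 = 6 + E²)
C = -346086 (C = 459*(-754) = -346086)
h(j, D) = -7 + 127*D (h(j, D) = (6 + 11²)*D - 7 = (6 + 121)*D - 7 = 127*D - 7 = -7 + 127*D)
1/(C + h(-931, q(-17))) = 1/(-346086 + (-7 + 127*(-17))) = 1/(-346086 + (-7 - 2159)) = 1/(-346086 - 2166) = 1/(-348252) = -1/348252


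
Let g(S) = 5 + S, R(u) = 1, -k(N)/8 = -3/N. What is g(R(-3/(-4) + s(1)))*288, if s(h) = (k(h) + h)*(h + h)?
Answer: 1728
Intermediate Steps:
k(N) = 24/N (k(N) = -(-24)/N = 24/N)
s(h) = 2*h*(h + 24/h) (s(h) = (24/h + h)*(h + h) = (h + 24/h)*(2*h) = 2*h*(h + 24/h))
g(R(-3/(-4) + s(1)))*288 = (5 + 1)*288 = 6*288 = 1728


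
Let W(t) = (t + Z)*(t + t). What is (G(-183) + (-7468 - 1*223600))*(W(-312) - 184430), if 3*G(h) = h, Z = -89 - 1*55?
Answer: -23139248706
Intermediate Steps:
Z = -144 (Z = -89 - 55 = -144)
G(h) = h/3
W(t) = 2*t*(-144 + t) (W(t) = (t - 144)*(t + t) = (-144 + t)*(2*t) = 2*t*(-144 + t))
(G(-183) + (-7468 - 1*223600))*(W(-312) - 184430) = ((⅓)*(-183) + (-7468 - 1*223600))*(2*(-312)*(-144 - 312) - 184430) = (-61 + (-7468 - 223600))*(2*(-312)*(-456) - 184430) = (-61 - 231068)*(284544 - 184430) = -231129*100114 = -23139248706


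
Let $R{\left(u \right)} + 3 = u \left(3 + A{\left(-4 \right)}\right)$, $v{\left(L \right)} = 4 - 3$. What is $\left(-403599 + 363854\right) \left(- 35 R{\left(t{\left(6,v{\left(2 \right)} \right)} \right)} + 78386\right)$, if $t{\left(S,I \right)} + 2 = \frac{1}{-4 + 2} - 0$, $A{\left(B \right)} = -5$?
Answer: $-3112669420$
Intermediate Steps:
$v{\left(L \right)} = 1$ ($v{\left(L \right)} = 4 - 3 = 1$)
$t{\left(S,I \right)} = - \frac{5}{2}$ ($t{\left(S,I \right)} = -2 + \left(\frac{1}{-4 + 2} - 0\right) = -2 + \left(\frac{1}{-2} + 0\right) = -2 + \left(- \frac{1}{2} + 0\right) = -2 - \frac{1}{2} = - \frac{5}{2}$)
$R{\left(u \right)} = -3 - 2 u$ ($R{\left(u \right)} = -3 + u \left(3 - 5\right) = -3 + u \left(-2\right) = -3 - 2 u$)
$\left(-403599 + 363854\right) \left(- 35 R{\left(t{\left(6,v{\left(2 \right)} \right)} \right)} + 78386\right) = \left(-403599 + 363854\right) \left(- 35 \left(-3 - -5\right) + 78386\right) = - 39745 \left(- 35 \left(-3 + 5\right) + 78386\right) = - 39745 \left(\left(-35\right) 2 + 78386\right) = - 39745 \left(-70 + 78386\right) = \left(-39745\right) 78316 = -3112669420$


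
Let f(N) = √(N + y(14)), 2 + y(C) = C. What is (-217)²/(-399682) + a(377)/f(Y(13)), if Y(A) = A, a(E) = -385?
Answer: -30822603/399682 ≈ -77.118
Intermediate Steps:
y(C) = -2 + C
f(N) = √(12 + N) (f(N) = √(N + (-2 + 14)) = √(N + 12) = √(12 + N))
(-217)²/(-399682) + a(377)/f(Y(13)) = (-217)²/(-399682) - 385/√(12 + 13) = 47089*(-1/399682) - 385/(√25) = -47089/399682 - 385/5 = -47089/399682 - 385*⅕ = -47089/399682 - 77 = -30822603/399682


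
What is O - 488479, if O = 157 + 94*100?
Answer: -478922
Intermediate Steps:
O = 9557 (O = 157 + 9400 = 9557)
O - 488479 = 9557 - 488479 = -478922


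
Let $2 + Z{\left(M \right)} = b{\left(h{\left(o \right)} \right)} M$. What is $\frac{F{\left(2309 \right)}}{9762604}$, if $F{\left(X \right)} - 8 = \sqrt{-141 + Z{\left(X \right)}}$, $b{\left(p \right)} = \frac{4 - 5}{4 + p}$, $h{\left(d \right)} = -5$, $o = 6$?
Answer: $\frac{2}{2440651} + \frac{19 \sqrt{6}}{9762604} \approx 5.5867 \cdot 10^{-6}$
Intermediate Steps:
$b{\left(p \right)} = - \frac{1}{4 + p}$
$Z{\left(M \right)} = -2 + M$ ($Z{\left(M \right)} = -2 + - \frac{1}{4 - 5} M = -2 + - \frac{1}{-1} M = -2 + \left(-1\right) \left(-1\right) M = -2 + 1 M = -2 + M$)
$F{\left(X \right)} = 8 + \sqrt{-143 + X}$ ($F{\left(X \right)} = 8 + \sqrt{-141 + \left(-2 + X\right)} = 8 + \sqrt{-143 + X}$)
$\frac{F{\left(2309 \right)}}{9762604} = \frac{8 + \sqrt{-143 + 2309}}{9762604} = \left(8 + \sqrt{2166}\right) \frac{1}{9762604} = \left(8 + 19 \sqrt{6}\right) \frac{1}{9762604} = \frac{2}{2440651} + \frac{19 \sqrt{6}}{9762604}$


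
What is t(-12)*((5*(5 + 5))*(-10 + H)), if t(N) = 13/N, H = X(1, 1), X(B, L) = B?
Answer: 975/2 ≈ 487.50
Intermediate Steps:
H = 1
t(-12)*((5*(5 + 5))*(-10 + H)) = (13/(-12))*((5*(5 + 5))*(-10 + 1)) = (13*(-1/12))*((5*10)*(-9)) = -325*(-9)/6 = -13/12*(-450) = 975/2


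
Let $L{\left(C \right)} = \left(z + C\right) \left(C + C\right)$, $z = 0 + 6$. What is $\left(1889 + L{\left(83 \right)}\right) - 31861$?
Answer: $-15198$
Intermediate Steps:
$z = 6$
$L{\left(C \right)} = 2 C \left(6 + C\right)$ ($L{\left(C \right)} = \left(6 + C\right) \left(C + C\right) = \left(6 + C\right) 2 C = 2 C \left(6 + C\right)$)
$\left(1889 + L{\left(83 \right)}\right) - 31861 = \left(1889 + 2 \cdot 83 \left(6 + 83\right)\right) - 31861 = \left(1889 + 2 \cdot 83 \cdot 89\right) - 31861 = \left(1889 + 14774\right) - 31861 = 16663 - 31861 = -15198$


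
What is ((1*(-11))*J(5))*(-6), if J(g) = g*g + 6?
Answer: 2046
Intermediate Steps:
J(g) = 6 + g² (J(g) = g² + 6 = 6 + g²)
((1*(-11))*J(5))*(-6) = ((1*(-11))*(6 + 5²))*(-6) = -11*(6 + 25)*(-6) = -11*31*(-6) = -341*(-6) = 2046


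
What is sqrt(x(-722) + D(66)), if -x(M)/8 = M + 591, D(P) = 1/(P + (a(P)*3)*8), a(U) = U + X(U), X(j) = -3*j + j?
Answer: sqrt(2414930034)/1518 ≈ 32.373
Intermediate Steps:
X(j) = -2*j
a(U) = -U (a(U) = U - 2*U = -U)
D(P) = -1/(23*P) (D(P) = 1/(P + (-P*3)*8) = 1/(P - 3*P*8) = 1/(P - 24*P) = 1/(-23*P) = -1/(23*P))
x(M) = -4728 - 8*M (x(M) = -8*(M + 591) = -8*(591 + M) = -4728 - 8*M)
sqrt(x(-722) + D(66)) = sqrt((-4728 - 8*(-722)) - 1/23/66) = sqrt((-4728 + 5776) - 1/23*1/66) = sqrt(1048 - 1/1518) = sqrt(1590863/1518) = sqrt(2414930034)/1518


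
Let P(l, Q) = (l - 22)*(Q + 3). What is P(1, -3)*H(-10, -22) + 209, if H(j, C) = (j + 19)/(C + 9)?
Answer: 209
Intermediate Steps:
H(j, C) = (19 + j)/(9 + C)
P(l, Q) = (-22 + l)*(3 + Q)
P(1, -3)*H(-10, -22) + 209 = (-66 - 22*(-3) + 3*1 - 3*1)*((19 - 10)/(9 - 22)) + 209 = (-66 + 66 + 3 - 3)*(9/(-13)) + 209 = 0*(-1/13*9) + 209 = 0*(-9/13) + 209 = 0 + 209 = 209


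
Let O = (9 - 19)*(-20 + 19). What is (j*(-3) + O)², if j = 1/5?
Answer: 2209/25 ≈ 88.360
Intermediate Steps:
j = ⅕ ≈ 0.20000
O = 10 (O = -10*(-1) = 10)
(j*(-3) + O)² = ((⅕)*(-3) + 10)² = (-⅗ + 10)² = (47/5)² = 2209/25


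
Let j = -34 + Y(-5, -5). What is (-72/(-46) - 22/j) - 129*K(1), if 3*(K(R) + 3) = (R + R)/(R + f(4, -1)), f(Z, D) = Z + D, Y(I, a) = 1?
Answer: 50747/138 ≈ 367.73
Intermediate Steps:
f(Z, D) = D + Z
K(R) = -3 + 2*R/(3*(3 + R)) (K(R) = -3 + ((R + R)/(R + (-1 + 4)))/3 = -3 + ((2*R)/(R + 3))/3 = -3 + ((2*R)/(3 + R))/3 = -3 + (2*R/(3 + R))/3 = -3 + 2*R/(3*(3 + R)))
j = -33 (j = -34 + 1 = -33)
(-72/(-46) - 22/j) - 129*K(1) = (-72/(-46) - 22/(-33)) - 43*(-27 - 7*1)/(3 + 1) = (-72*(-1/46) - 22*(-1/33)) - 43*(-27 - 7)/4 = (36/23 + ⅔) - 43*(-34)/4 = 154/69 - 129*(-17/6) = 154/69 + 731/2 = 50747/138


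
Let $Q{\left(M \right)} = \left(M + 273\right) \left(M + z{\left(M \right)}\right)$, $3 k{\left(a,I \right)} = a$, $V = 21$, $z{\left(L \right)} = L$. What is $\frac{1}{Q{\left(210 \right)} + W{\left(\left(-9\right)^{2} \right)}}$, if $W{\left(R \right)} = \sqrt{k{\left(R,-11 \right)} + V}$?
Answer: $\frac{16905}{3429348296} - \frac{\sqrt{3}}{10288044888} \approx 4.9293 \cdot 10^{-6}$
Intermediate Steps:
$k{\left(a,I \right)} = \frac{a}{3}$
$Q{\left(M \right)} = 2 M \left(273 + M\right)$ ($Q{\left(M \right)} = \left(M + 273\right) \left(M + M\right) = \left(273 + M\right) 2 M = 2 M \left(273 + M\right)$)
$W{\left(R \right)} = \sqrt{21 + \frac{R}{3}}$ ($W{\left(R \right)} = \sqrt{\frac{R}{3} + 21} = \sqrt{21 + \frac{R}{3}}$)
$\frac{1}{Q{\left(210 \right)} + W{\left(\left(-9\right)^{2} \right)}} = \frac{1}{2 \cdot 210 \left(273 + 210\right) + \frac{\sqrt{189 + 3 \left(-9\right)^{2}}}{3}} = \frac{1}{2 \cdot 210 \cdot 483 + \frac{\sqrt{189 + 3 \cdot 81}}{3}} = \frac{1}{202860 + \frac{\sqrt{189 + 243}}{3}} = \frac{1}{202860 + \frac{\sqrt{432}}{3}} = \frac{1}{202860 + \frac{12 \sqrt{3}}{3}} = \frac{1}{202860 + 4 \sqrt{3}}$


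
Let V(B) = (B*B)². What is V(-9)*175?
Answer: 1148175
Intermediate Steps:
V(B) = B⁴ (V(B) = (B²)² = B⁴)
V(-9)*175 = (-9)⁴*175 = 6561*175 = 1148175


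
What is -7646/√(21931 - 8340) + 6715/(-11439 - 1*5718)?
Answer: -6715/17157 - 7646*√13591/13591 ≈ -65.977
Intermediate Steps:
-7646/√(21931 - 8340) + 6715/(-11439 - 1*5718) = -7646*√13591/13591 + 6715/(-11439 - 5718) = -7646*√13591/13591 + 6715/(-17157) = -7646*√13591/13591 + 6715*(-1/17157) = -7646*√13591/13591 - 6715/17157 = -6715/17157 - 7646*√13591/13591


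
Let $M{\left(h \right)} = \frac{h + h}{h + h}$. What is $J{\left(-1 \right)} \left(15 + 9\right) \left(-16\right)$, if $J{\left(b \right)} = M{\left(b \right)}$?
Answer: $-384$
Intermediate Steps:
$M{\left(h \right)} = 1$ ($M{\left(h \right)} = \frac{2 h}{2 h} = 2 h \frac{1}{2 h} = 1$)
$J{\left(b \right)} = 1$
$J{\left(-1 \right)} \left(15 + 9\right) \left(-16\right) = 1 \left(15 + 9\right) \left(-16\right) = 1 \cdot 24 \left(-16\right) = 1 \left(-384\right) = -384$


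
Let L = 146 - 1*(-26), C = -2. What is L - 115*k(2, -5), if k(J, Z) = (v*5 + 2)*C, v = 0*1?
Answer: 632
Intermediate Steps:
v = 0
k(J, Z) = -4 (k(J, Z) = (0*5 + 2)*(-2) = (0 + 2)*(-2) = 2*(-2) = -4)
L = 172 (L = 146 + 26 = 172)
L - 115*k(2, -5) = 172 - 115*(-4) = 172 + 460 = 632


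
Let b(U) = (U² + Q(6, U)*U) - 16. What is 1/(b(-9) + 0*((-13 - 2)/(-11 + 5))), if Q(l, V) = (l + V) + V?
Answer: 1/173 ≈ 0.0057803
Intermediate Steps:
Q(l, V) = l + 2*V (Q(l, V) = (V + l) + V = l + 2*V)
b(U) = -16 + U² + U*(6 + 2*U) (b(U) = (U² + (6 + 2*U)*U) - 16 = (U² + U*(6 + 2*U)) - 16 = -16 + U² + U*(6 + 2*U))
1/(b(-9) + 0*((-13 - 2)/(-11 + 5))) = 1/((-16 + 3*(-9)² + 6*(-9)) + 0*((-13 - 2)/(-11 + 5))) = 1/((-16 + 3*81 - 54) + 0*(-15/(-6))) = 1/((-16 + 243 - 54) + 0*(-15*(-⅙))) = 1/(173 + 0*(5/2)) = 1/(173 + 0) = 1/173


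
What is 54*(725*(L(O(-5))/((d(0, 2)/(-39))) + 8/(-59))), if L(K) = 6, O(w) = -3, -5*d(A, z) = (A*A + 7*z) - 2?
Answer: 224897175/59 ≈ 3.8118e+6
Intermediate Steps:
d(A, z) = ⅖ - 7*z/5 - A²/5 (d(A, z) = -((A*A + 7*z) - 2)/5 = -((A² + 7*z) - 2)/5 = -(-2 + A² + 7*z)/5 = ⅖ - 7*z/5 - A²/5)
54*(725*(L(O(-5))/((d(0, 2)/(-39))) + 8/(-59))) = 54*(725*(6/(((⅖ - 7/5*2 - ⅕*0²)/(-39))) + 8/(-59))) = 54*(725*(6/(((⅖ - 14/5 - ⅕*0)*(-1/39))) + 8*(-1/59))) = 54*(725*(6/(((⅖ - 14/5 + 0)*(-1/39))) - 8/59)) = 54*(725*(6/((-12/5*(-1/39))) - 8/59)) = 54*(725*(6/(4/65) - 8/59)) = 54*(725*(6*(65/4) - 8/59)) = 54*(725*(195/2 - 8/59)) = 54*(725*(11489/118)) = 54*(8329525/118) = 224897175/59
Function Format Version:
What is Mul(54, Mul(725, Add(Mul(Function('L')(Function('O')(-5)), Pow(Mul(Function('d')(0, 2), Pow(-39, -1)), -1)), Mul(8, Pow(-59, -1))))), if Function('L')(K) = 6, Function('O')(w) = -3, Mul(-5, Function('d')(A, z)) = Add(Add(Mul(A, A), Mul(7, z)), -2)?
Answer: Rational(224897175, 59) ≈ 3.8118e+6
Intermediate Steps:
Function('d')(A, z) = Add(Rational(2, 5), Mul(Rational(-7, 5), z), Mul(Rational(-1, 5), Pow(A, 2))) (Function('d')(A, z) = Mul(Rational(-1, 5), Add(Add(Mul(A, A), Mul(7, z)), -2)) = Mul(Rational(-1, 5), Add(Add(Pow(A, 2), Mul(7, z)), -2)) = Mul(Rational(-1, 5), Add(-2, Pow(A, 2), Mul(7, z))) = Add(Rational(2, 5), Mul(Rational(-7, 5), z), Mul(Rational(-1, 5), Pow(A, 2))))
Mul(54, Mul(725, Add(Mul(Function('L')(Function('O')(-5)), Pow(Mul(Function('d')(0, 2), Pow(-39, -1)), -1)), Mul(8, Pow(-59, -1))))) = Mul(54, Mul(725, Add(Mul(6, Pow(Mul(Add(Rational(2, 5), Mul(Rational(-7, 5), 2), Mul(Rational(-1, 5), Pow(0, 2))), Pow(-39, -1)), -1)), Mul(8, Pow(-59, -1))))) = Mul(54, Mul(725, Add(Mul(6, Pow(Mul(Add(Rational(2, 5), Rational(-14, 5), Mul(Rational(-1, 5), 0)), Rational(-1, 39)), -1)), Mul(8, Rational(-1, 59))))) = Mul(54, Mul(725, Add(Mul(6, Pow(Mul(Add(Rational(2, 5), Rational(-14, 5), 0), Rational(-1, 39)), -1)), Rational(-8, 59)))) = Mul(54, Mul(725, Add(Mul(6, Pow(Mul(Rational(-12, 5), Rational(-1, 39)), -1)), Rational(-8, 59)))) = Mul(54, Mul(725, Add(Mul(6, Pow(Rational(4, 65), -1)), Rational(-8, 59)))) = Mul(54, Mul(725, Add(Mul(6, Rational(65, 4)), Rational(-8, 59)))) = Mul(54, Mul(725, Add(Rational(195, 2), Rational(-8, 59)))) = Mul(54, Mul(725, Rational(11489, 118))) = Mul(54, Rational(8329525, 118)) = Rational(224897175, 59)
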